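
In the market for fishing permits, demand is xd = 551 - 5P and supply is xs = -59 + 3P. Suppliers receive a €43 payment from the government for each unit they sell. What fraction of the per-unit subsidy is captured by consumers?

Pre-subsidy: 551 - 5P = -59 + 3P gives P* = 76.25, x* = 169.75.
With the subsidy, sellers receive Ps = Pb + 43 for each unit, where Pb is the price buyers pay.
Supply in terms of Pb becomes xs = -59 + 3(Pb + 43) = 70 + 3Pb. Setting this equal to demand: 551 - 5Pb = 70 + 3Pb, so Pb = 60.125.
Sellers receive Ps = 60.125 + 43 = 103.125; x' = 551 − 5·60.125 = 250.375.
Buyers' price falls by P* − Pb = 76.25 − 60.125 = 16.125; sellers' price rises by Ps − P* = 103.125 − 76.25 = 26.875.
So consumers capture 16.125/43 = 0.375 of each unit of subsidy.

Consumer share = 0.375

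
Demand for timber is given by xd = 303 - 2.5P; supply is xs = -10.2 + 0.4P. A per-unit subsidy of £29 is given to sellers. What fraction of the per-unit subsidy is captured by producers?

Pre-subsidy: 303 - 2.5P = -10.2 + 0.4P gives P* = 108, x* = 33.
With the subsidy, sellers receive Ps = Pb + 29 for each unit, where Pb is the price buyers pay.
Supply in terms of Pb becomes xs = -10.2 + 0.4(Pb + 29) = 1.4 + 0.4Pb. Setting this equal to demand: 303 - 2.5Pb = 1.4 + 0.4Pb, so Pb = 104.
Sellers receive Ps = 104 + 29 = 133; x' = 303 − 2.5·104 = 43.
Buyers' price falls by P* − Pb = 108 − 104 = 4; sellers' price rises by Ps − P* = 133 − 108 = 25.
So producers capture 25/29 = 25/29 of each unit of subsidy.

Producer share = 25/29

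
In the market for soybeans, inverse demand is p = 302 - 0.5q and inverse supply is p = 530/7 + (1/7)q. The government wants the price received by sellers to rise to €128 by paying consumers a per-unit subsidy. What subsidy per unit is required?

Required subsidy s = €9 per unit

At a seller price of 128, quantity supplied is -530 + 7·128 = 366.
Buyers absorb 366 only when they pay pb = 302 − 0.5·366 = 119.
s = ps − pb = 128 − 119 = 9.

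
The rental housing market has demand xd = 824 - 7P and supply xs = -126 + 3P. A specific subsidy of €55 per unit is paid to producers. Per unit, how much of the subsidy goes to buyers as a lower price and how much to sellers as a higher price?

Pre-subsidy: 824 - 7P = -126 + 3P gives P* = 95, x* = 159.
With the subsidy, sellers receive Ps = Pb + 55 for each unit, where Pb is the price buyers pay.
Supply in terms of Pb becomes xs = -126 + 3(Pb + 55) = 39 + 3Pb. Setting this equal to demand: 824 - 7Pb = 39 + 3Pb, so Pb = 78.5.
Sellers receive Ps = 78.5 + 55 = 133.5; x' = 824 − 7·78.5 = 274.5.
Buyers' price falls by P* − Pb = 95 − 78.5 = 16.5; sellers' price rises by Ps − P* = 133.5 − 95 = 38.5.

Buyers gain €16.5 per unit; sellers gain €38.5 per unit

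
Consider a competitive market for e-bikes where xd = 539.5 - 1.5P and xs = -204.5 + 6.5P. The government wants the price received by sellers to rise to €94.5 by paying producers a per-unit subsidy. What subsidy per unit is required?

Required subsidy s = €8 per unit

At a seller price of 94.5, quantity supplied is -204.5 + 6.5·94.5 = 409.75.
Buyers absorb 409.75 only when they pay Pb with 539.5 − 1.5·Pb = 409.75, i.e. Pb = 86.5.
s = Ps − Pb = 94.5 − 86.5 = 8.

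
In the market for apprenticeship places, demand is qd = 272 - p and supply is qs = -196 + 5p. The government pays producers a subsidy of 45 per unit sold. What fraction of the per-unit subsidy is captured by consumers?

Consumer share = 5/6

Pre-subsidy: 272 - p = -196 + 5p gives p* = 78, q* = 194.
With the subsidy, sellers receive ps = pb + 45 for each unit, where pb is the price buyers pay.
Supply in terms of pb becomes qs = -196 + 5(pb + 45) = 29 + 5pb. Setting this equal to demand: 272 - pb = 29 + 5pb, so pb = 40.5.
Sellers receive ps = 40.5 + 45 = 85.5; q' = 272 − 1·40.5 = 231.5.
Buyers' price falls by p* − pb = 78 − 40.5 = 37.5; sellers' price rises by ps − p* = 85.5 − 78 = 7.5.
So consumers capture 37.5/45 = 5/6 of each unit of subsidy.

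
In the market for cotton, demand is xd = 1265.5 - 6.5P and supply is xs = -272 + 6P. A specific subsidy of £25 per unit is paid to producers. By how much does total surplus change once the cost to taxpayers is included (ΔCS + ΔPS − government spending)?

Net change in total surplus = -£975

Pre-subsidy: 1265.5 - 6.5P = -272 + 6P gives P* = 123, x* = 466.
With the subsidy, sellers receive Ps = Pb + 25 for each unit, where Pb is the price buyers pay.
Supply in terms of Pb becomes xs = -272 + 6(Pb + 25) = -122 + 6Pb. Setting this equal to demand: 1265.5 - 6.5Pb = -122 + 6Pb, so Pb = 111.
Sellers receive Ps = 111 + 25 = 136; x' = 1265.5 − 6.5·111 = 544.
ΔCS = ½(466 + 544)(123 − 111) = 6060; ΔPS = ½(466 + 544)(136 − 123) = 6565.
Government spending = 25 × 544 = 13600.
Net change = 6060 + 6565 − 13600 = -975. The loss equals the DWL triangle ½·25·78.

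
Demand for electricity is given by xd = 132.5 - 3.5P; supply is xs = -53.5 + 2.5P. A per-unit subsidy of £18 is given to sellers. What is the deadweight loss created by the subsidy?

Deadweight loss = £236.25

Pre-subsidy: 132.5 - 3.5P = -53.5 + 2.5P gives P* = 31, x* = 24.
With the subsidy, sellers receive Ps = Pb + 18 for each unit, where Pb is the price buyers pay.
Supply in terms of Pb becomes xs = -53.5 + 2.5(Pb + 18) = -8.5 + 2.5Pb. Setting this equal to demand: 132.5 - 3.5Pb = -8.5 + 2.5Pb, so Pb = 23.5.
Sellers receive Ps = 23.5 + 18 = 41.5; x' = 132.5 − 3.5·23.5 = 50.25.
The subsidy expands output by 50.25 − 24 = 26.25 past the efficient level; on those units the gap between marginal cost and willingness to pay runs from 0 up to 18.
DWL = ½ × 18 × 26.25 = 236.25.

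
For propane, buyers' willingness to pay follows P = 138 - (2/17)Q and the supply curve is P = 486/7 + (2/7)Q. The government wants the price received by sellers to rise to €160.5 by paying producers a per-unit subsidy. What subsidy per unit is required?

Required subsidy s = €60 per unit

At a seller price of 160.5, quantity supplied is -243 + 3.5·160.5 = 318.75.
Buyers absorb 318.75 only when they pay Pb = 138 − (2/17)·318.75 = 100.5.
s = Ps − Pb = 160.5 − 100.5 = 60.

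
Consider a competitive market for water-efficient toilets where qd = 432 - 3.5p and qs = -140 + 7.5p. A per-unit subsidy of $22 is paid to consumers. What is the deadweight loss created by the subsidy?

Deadweight loss = $577.5

Pre-subsidy: 432 - 3.5p = -140 + 7.5p gives p* = 52, q* = 250.
With the rebate, buyers effectively pay pb = ps − 22, where ps is the price sellers receive.
Demand in terms of ps becomes qd = 432 − 3.5(ps − 22) = 509 - 3.5ps. Setting this equal to supply: 509 - 3.5ps = -140 + 7.5ps, so ps = 59.
Buyers pay pb = 59 − 22 = 37; q' = -140 + 7.5·59 = 302.5.
The subsidy expands output by 302.5 − 250 = 52.5 past the efficient level; on those units the gap between marginal cost and willingness to pay runs from 0 up to 22.
DWL = ½ × 22 × 52.5 = 577.5.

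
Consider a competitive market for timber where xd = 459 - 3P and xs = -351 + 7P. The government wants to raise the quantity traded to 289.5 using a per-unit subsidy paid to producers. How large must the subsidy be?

Required subsidy s = 35 per unit

At x = 289.5, invert demand for the buyer price: Pb = (459 − 289.5)/3 = 56.5; invert supply for the seller price: Ps = (289.5 − (-351))/7 = 91.5.
The subsidy must fill the gap: s = Ps − Pb = 91.5 − 56.5 = 35.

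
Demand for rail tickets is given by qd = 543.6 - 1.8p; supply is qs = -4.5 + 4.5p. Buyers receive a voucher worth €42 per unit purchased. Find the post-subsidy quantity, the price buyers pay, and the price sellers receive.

Pre-subsidy: 543.6 - 1.8p = -4.5 + 4.5p gives p* = 87, q* = 387.
With the rebate, buyers effectively pay pb = ps − 42, where ps is the price sellers receive.
Demand in terms of ps becomes qd = 543.6 − 1.8(ps − 42) = 619.2 - 1.8ps. Setting this equal to supply: 619.2 - 1.8ps = -4.5 + 4.5ps, so ps = 99.
Buyers pay pb = 99 − 42 = 57; q' = -4.5 + 4.5·99 = 441.

q' = 441; buyers pay €57; sellers receive €99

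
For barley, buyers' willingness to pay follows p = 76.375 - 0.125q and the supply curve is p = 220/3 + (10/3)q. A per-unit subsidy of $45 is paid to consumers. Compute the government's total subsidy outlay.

Government cost = 51885/83

Pre-subsidy: 76.375 - 0.125q = 220/3 + (10/3)q gives q* = 73/83 and p* = 6330/83.
With the rebate, buyers effectively pay pb = ps − 45, where ps is the price sellers receive.
On the curves, pb = 76.375 - 0.125q and ps = 220/3 + (10/3)q; the wedge ps − pb = 45 gives 220/3 + (10/3)q − (76.375 - 0.125q) = 45, so q' = 1153/83.
Then pb = 76.375 − 0.125·(1153/83) = 6195/83 and ps = 220/3 + (10/3)·(1153/83) = 9930/83.
Government outlay = subsidy × quantity = 45 × 1153/83 = 51885/83.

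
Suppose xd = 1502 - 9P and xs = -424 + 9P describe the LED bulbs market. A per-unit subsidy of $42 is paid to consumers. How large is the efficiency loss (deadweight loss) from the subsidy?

Pre-subsidy: 1502 - 9P = -424 + 9P gives P* = 107, x* = 539.
With the rebate, buyers effectively pay Pb = Ps − 42, where Ps is the price sellers receive.
Demand in terms of Ps becomes xd = 1502 − 9(Ps − 42) = 1880 - 9Ps. Setting this equal to supply: 1880 - 9Ps = -424 + 9Ps, so Ps = 128.
Buyers pay Pb = 128 − 42 = 86; x' = -424 + 9·128 = 728.
The subsidy expands output by 728 − 539 = 189 past the efficient level; on those units the gap between marginal cost and willingness to pay runs from 0 up to 42.
DWL = ½ × 42 × 189 = 3969.

Deadweight loss = $3969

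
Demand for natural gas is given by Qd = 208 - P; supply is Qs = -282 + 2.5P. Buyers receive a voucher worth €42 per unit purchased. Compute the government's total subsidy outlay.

Pre-subsidy: 208 - P = -282 + 2.5P gives P* = 140, Q* = 68.
With the rebate, buyers effectively pay Pb = Ps − 42, where Ps is the price sellers receive.
Demand in terms of Ps becomes Qd = 208 − 1(Ps − 42) = 250 - Ps. Setting this equal to supply: 250 - Ps = -282 + 2.5Ps, so Ps = 152.
Buyers pay Pb = 152 − 42 = 110; Q' = -282 + 2.5·152 = 98.
Government outlay = subsidy × quantity = 42 × 98 = 4116.

Government cost = €4116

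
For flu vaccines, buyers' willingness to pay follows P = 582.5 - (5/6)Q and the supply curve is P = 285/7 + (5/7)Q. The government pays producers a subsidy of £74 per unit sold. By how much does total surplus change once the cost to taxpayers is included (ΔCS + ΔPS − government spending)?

Net change in total surplus = -114996/65

Pre-subsidy: 582.5 - (5/6)Q = 285/7 + (5/7)Q gives Q* = 4551/13 and P* = 3780/13.
With the subsidy, sellers receive Ps = Pb + 74 for each unit, where Pb is the price buyers pay.
On the curves, Pb = 582.5 - (5/6)Q and Ps = 285/7 + (5/7)Q; the wedge Ps − Pb = 74 gives 285/7 + (5/7)Q − (582.5 - (5/6)Q) = 74, so Q' = 25863/65.
Then Pb = 582.5 − (5/6)·(25863/65) = 3262/13 and Ps = 285/7 + (5/7)·(25863/65) = 4224/13.
ΔCS = ½(4551/13 + 25863/65)(3780/13 − 3262/13) = 12592062/845; ΔPS = ½(4551/13 + 25863/65)(4224/13 − 3780/13) = 10793196/845.
Government spending = 74 × 25863/65 = 1913862/65.
Net change = 12592062/845 + 10793196/845 − 1913862/65 = -114996/65. The loss equals the DWL triangle ½·74·3108/65.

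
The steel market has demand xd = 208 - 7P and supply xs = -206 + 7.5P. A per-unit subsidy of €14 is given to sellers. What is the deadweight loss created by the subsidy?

Pre-subsidy: 208 - 7P = -206 + 7.5P gives P* = 828/29, x* = 236/29.
With the subsidy, sellers receive Ps = Pb + 14 for each unit, where Pb is the price buyers pay.
Supply in terms of Pb becomes xs = -206 + 7.5(Pb + 14) = -101 + 7.5Pb. Setting this equal to demand: 208 - 7Pb = -101 + 7.5Pb, so Pb = 618/29.
Sellers receive Ps = 618/29 + 14 = 1024/29; x' = 208 − 7·(618/29) = 1706/29.
The subsidy expands output by 1706/29 − 236/29 = 1470/29 past the efficient level; on those units the gap between marginal cost and willingness to pay runs from 0 up to 14.
DWL = ½ × 14 × 1470/29 = 10290/29.

Deadweight loss = 10290/29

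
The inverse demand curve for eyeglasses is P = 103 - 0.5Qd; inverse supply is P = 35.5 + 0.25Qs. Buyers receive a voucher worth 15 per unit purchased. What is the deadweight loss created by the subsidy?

Pre-subsidy: 103 - 0.5Q = 35.5 + 0.25Q gives Q* = 90 and P* = 58.
With the rebate, buyers effectively pay Pb = Ps − 15, where Ps is the price sellers receive.
On the curves, Pb = 103 - 0.5Q and Ps = 35.5 + 0.25Q; the wedge Ps − Pb = 15 gives 35.5 + 0.25Q − (103 - 0.5Q) = 15, so Q' = 110.
Then Pb = 103 − 0.5·110 = 48 and Ps = 35.5 + 0.25·110 = 63.
The subsidy expands output by 110 − 90 = 20 past the efficient level; on those units the gap between marginal cost and willingness to pay runs from 0 up to 15.
DWL = ½ × 15 × 20 = 150.

Deadweight loss = 150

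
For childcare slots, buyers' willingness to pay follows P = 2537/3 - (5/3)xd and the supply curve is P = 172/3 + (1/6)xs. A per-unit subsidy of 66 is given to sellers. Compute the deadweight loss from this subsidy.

Deadweight loss = 1188

Pre-subsidy: 2537/3 - (5/3)x = 172/3 + (1/6)x gives x* = 430 and P* = 129.
With the subsidy, sellers receive Ps = Pb + 66 for each unit, where Pb is the price buyers pay.
On the curves, Pb = 2537/3 - (5/3)x and Ps = 172/3 + (1/6)x; the wedge Ps − Pb = 66 gives 172/3 + (1/6)x − (2537/3 - (5/3)x) = 66, so x' = 466.
Then Pb = 2537/3 − (5/3)·466 = 69 and Ps = 172/3 + (1/6)·466 = 135.
The subsidy expands output by 466 − 430 = 36 past the efficient level; on those units the gap between marginal cost and willingness to pay runs from 0 up to 66.
DWL = ½ × 66 × 36 = 1188.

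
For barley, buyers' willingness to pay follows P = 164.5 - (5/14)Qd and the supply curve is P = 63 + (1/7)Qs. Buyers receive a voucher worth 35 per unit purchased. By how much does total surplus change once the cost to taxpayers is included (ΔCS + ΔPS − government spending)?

Pre-subsidy: 164.5 - (5/14)Q = 63 + (1/7)Q gives Q* = 203 and P* = 92.
With the rebate, buyers effectively pay Pb = Ps − 35, where Ps is the price sellers receive.
On the curves, Pb = 164.5 - (5/14)Q and Ps = 63 + (1/7)Q; the wedge Ps − Pb = 35 gives 63 + (1/7)Q − (164.5 - (5/14)Q) = 35, so Q' = 273.
Then Pb = 164.5 − (5/14)·273 = 67 and Ps = 63 + (1/7)·273 = 102.
ΔCS = ½(203 + 273)(92 − 67) = 5950; ΔPS = ½(203 + 273)(102 − 92) = 2380.
Government spending = 35 × 273 = 9555.
Net change = 5950 + 2380 − 9555 = -1225. The loss equals the DWL triangle ½·35·70.

Net change in total surplus = -1225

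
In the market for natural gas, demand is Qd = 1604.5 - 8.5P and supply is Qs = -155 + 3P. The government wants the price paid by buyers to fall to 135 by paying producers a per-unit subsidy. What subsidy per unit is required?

At a buyer price of 135, quantity demanded is 1604.5 − 8.5·135 = 457.
Sellers supply 457 only when they receive Ps with -155 + 3·Ps = 457, i.e. Ps = 204.
s = Ps − Pb = 204 − 135 = 69.

Required subsidy s = 69 per unit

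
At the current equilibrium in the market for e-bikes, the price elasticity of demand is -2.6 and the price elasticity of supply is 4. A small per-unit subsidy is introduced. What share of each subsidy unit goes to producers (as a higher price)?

Producer share = 13/33

For a small subsidy around the equilibrium, the benefit split depends on the relative slopes, which at a point are proportional to the elasticities.
Buyer share = εs/(εs + |εd|) = 4/(4 + 2.6) = 20/33; seller share = |εd|/(εs + |εd|) = 13/33.
So producers capture 13/33 of the subsidy.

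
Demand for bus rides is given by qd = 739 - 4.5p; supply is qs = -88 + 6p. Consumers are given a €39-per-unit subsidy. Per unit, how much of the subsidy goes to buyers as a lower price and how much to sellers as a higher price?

Buyers gain 156/7 per unit; sellers gain 117/7 per unit

Pre-subsidy: 739 - 4.5p = -88 + 6p gives p* = 1654/21, q* = 2692/7.
With the rebate, buyers effectively pay pb = ps − 39, where ps is the price sellers receive.
Demand in terms of ps becomes qd = 739 − 4.5(ps − 39) = 914.5 - 4.5ps. Setting this equal to supply: 914.5 - 4.5ps = -88 + 6ps, so ps = 2005/21.
Buyers pay pb = 2005/21 − 39 = 1186/21; q' = -88 + 6·(2005/21) = 3394/7.
Buyers' price falls by p* − pb = 1654/21 − 1186/21 = 156/7; sellers' price rises by ps − p* = 2005/21 − 1654/21 = 117/7.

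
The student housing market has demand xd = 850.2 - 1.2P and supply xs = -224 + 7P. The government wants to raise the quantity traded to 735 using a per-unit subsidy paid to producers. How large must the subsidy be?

At x = 735, invert demand for the buyer price: Pb = (850.2 − 735)/1.2 = 96; invert supply for the seller price: Ps = (735 − (-224))/7 = 137.
The subsidy must fill the gap: s = Ps − Pb = 137 − 96 = 41.

Required subsidy s = 41 per unit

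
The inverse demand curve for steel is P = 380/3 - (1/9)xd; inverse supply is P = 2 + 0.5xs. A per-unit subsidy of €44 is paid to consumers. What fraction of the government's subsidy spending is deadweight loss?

DWL / government spending = 3/23

Pre-subsidy: 380/3 - (1/9)x = 2 + 0.5x gives x* = 204 and P* = 104.
With the rebate, buyers effectively pay Pb = Ps − 44, where Ps is the price sellers receive.
On the curves, Pb = 380/3 - (1/9)x and Ps = 2 + 0.5x; the wedge Ps − Pb = 44 gives 2 + 0.5x − (380/3 - (1/9)x) = 44, so x' = 276.
Then Pb = 380/3 − (1/9)·276 = 96 and Ps = 2 + 0.5·276 = 140.
ΔCS = ½(204 + 276)(104 − 96) = 1920; ΔPS = ½(204 + 276)(140 − 104) = 8640.
Government spending = 44 × 276 = 12144.
DWL = ½ × 44 × (276 − 204) = 1584; fraction = 1584 / 12144 = 3/23.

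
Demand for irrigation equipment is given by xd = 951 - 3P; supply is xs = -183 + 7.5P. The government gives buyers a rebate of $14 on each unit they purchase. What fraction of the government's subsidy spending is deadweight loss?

DWL / government spending = 5/219

Pre-subsidy: 951 - 3P = -183 + 7.5P gives P* = 108, x* = 627.
With the rebate, buyers effectively pay Pb = Ps − 14, where Ps is the price sellers receive.
Demand in terms of Ps becomes xd = 951 − 3(Ps − 14) = 993 - 3Ps. Setting this equal to supply: 993 - 3Ps = -183 + 7.5Ps, so Ps = 112.
Buyers pay Pb = 112 − 14 = 98; x' = -183 + 7.5·112 = 657.
ΔCS = ½(627 + 657)(108 − 98) = 6420; ΔPS = ½(627 + 657)(112 − 108) = 2568.
Government spending = 14 × 657 = 9198.
DWL = ½ × 14 × (657 − 627) = 210; fraction = 210 / 9198 = 5/219.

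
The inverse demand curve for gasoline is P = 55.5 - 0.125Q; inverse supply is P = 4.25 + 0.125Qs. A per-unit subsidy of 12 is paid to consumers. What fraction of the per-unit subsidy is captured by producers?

Pre-subsidy: 55.5 - 0.125Q = 4.25 + 0.125Q gives Q* = 205 and P* = 29.875.
With the rebate, buyers effectively pay Pb = Ps − 12, where Ps is the price sellers receive.
On the curves, Pb = 55.5 - 0.125Q and Ps = 4.25 + 0.125Q; the wedge Ps − Pb = 12 gives 4.25 + 0.125Q − (55.5 - 0.125Q) = 12, so Q' = 253.
Then Pb = 55.5 − 0.125·253 = 23.875 and Ps = 4.25 + 0.125·253 = 35.875.
Buyers' price falls by P* − Pb = 29.875 − 23.875 = 6; sellers' price rises by Ps − P* = 35.875 − 29.875 = 6.
So producers capture 6/12 = 0.5 of each unit of subsidy.

Producer share = 0.5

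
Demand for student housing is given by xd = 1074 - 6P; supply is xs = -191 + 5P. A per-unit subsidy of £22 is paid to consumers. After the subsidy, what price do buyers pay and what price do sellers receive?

Buyers pay £105; sellers receive £127

Pre-subsidy: 1074 - 6P = -191 + 5P gives P* = 115, x* = 384.
With the rebate, buyers effectively pay Pb = Ps − 22, where Ps is the price sellers receive.
Demand in terms of Ps becomes xd = 1074 − 6(Ps − 22) = 1206 - 6Ps. Setting this equal to supply: 1206 - 6Ps = -191 + 5Ps, so Ps = 127.
Buyers pay Pb = 127 − 22 = 105; x' = -191 + 5·127 = 444.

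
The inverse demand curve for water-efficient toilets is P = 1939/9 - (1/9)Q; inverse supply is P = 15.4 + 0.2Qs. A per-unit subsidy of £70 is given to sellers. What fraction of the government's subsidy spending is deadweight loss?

DWL / government spending = 225/1736

Pre-subsidy: 1939/9 - (1/9)Q = 15.4 + 0.2Q gives Q* = 643 and P* = 144.
With the subsidy, sellers receive Ps = Pb + 70 for each unit, where Pb is the price buyers pay.
On the curves, Pb = 1939/9 - (1/9)Q and Ps = 15.4 + 0.2Q; the wedge Ps − Pb = 70 gives 15.4 + 0.2Q − (1939/9 - (1/9)Q) = 70, so Q' = 868.
Then Pb = 1939/9 − (1/9)·868 = 119 and Ps = 15.4 + 0.2·868 = 189.
ΔCS = ½(643 + 868)(144 − 119) = 18887.5; ΔPS = ½(643 + 868)(189 − 144) = 33997.5.
Government spending = 70 × 868 = 60760.
DWL = ½ × 70 × (868 − 643) = 7875; fraction = 7875 / 60760 = 225/1736.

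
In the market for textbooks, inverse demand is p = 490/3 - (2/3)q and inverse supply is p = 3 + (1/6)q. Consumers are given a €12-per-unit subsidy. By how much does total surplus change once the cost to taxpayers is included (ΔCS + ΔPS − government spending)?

Pre-subsidy: 490/3 - (2/3)q = 3 + (1/6)q gives q* = 192.4 and p* = 526/15.
With the rebate, buyers effectively pay pb = ps − 12, where ps is the price sellers receive.
On the curves, pb = 490/3 - (2/3)q and ps = 3 + (1/6)q; the wedge ps − pb = 12 gives 3 + (1/6)q − (490/3 - (2/3)q) = 12, so q' = 206.8.
Then pb = 490/3 − (2/3)·206.8 = 382/15 and ps = 3 + (1/6)·206.8 = 562/15.
ΔCS = ½(192.4 + 206.8)(526/15 − 382/15) = 1916.16; ΔPS = ½(192.4 + 206.8)(562/15 − 526/15) = 479.04.
Government spending = 12 × 206.8 = 2481.6.
Net change = 1916.16 + 479.04 − 2481.6 = -86.4. The loss equals the DWL triangle ½·12·14.4.

Net change in total surplus = -€86.4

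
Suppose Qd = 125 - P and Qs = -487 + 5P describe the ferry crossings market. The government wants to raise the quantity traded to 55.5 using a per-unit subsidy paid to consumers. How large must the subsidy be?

Required subsidy s = 39 per unit

At Q = 55.5, invert demand for the buyer price: Pb = (125 − 55.5)/1 = 69.5; invert supply for the seller price: Ps = (55.5 − (-487))/5 = 108.5.
The subsidy must fill the gap: s = Ps − Pb = 108.5 − 69.5 = 39.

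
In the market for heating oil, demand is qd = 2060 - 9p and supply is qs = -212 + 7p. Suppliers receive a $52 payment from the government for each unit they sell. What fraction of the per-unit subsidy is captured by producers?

Pre-subsidy: 2060 - 9p = -212 + 7p gives p* = 142, q* = 782.
With the subsidy, sellers receive ps = pb + 52 for each unit, where pb is the price buyers pay.
Supply in terms of pb becomes qs = -212 + 7(pb + 52) = 152 + 7pb. Setting this equal to demand: 2060 - 9pb = 152 + 7pb, so pb = 119.25.
Sellers receive ps = 119.25 + 52 = 171.25; q' = 2060 − 9·119.25 = 986.75.
Buyers' price falls by p* − pb = 142 − 119.25 = 22.75; sellers' price rises by ps − p* = 171.25 − 142 = 29.25.
So producers capture 29.25/52 = 0.5625 of each unit of subsidy.

Producer share = 0.5625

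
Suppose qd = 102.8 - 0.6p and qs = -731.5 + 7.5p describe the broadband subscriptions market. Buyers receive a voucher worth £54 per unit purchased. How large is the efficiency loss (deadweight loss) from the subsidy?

Pre-subsidy: 102.8 - 0.6p = -731.5 + 7.5p gives p* = 103, q* = 41.
With the rebate, buyers effectively pay pb = ps − 54, where ps is the price sellers receive.
Demand in terms of ps becomes qd = 102.8 − 0.6(ps − 54) = 135.2 - 0.6ps. Setting this equal to supply: 135.2 - 0.6ps = -731.5 + 7.5ps, so ps = 107.
Buyers pay pb = 107 − 54 = 53; q' = -731.5 + 7.5·107 = 71.
The subsidy expands output by 71 − 41 = 30 past the efficient level; on those units the gap between marginal cost and willingness to pay runs from 0 up to 54.
DWL = ½ × 54 × 30 = 810.

Deadweight loss = £810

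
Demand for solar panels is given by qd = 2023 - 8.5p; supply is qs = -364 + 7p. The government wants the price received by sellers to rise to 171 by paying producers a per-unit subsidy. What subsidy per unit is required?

Required subsidy s = 31 per unit

At a seller price of 171, quantity supplied is -364 + 7·171 = 833.
Buyers absorb 833 only when they pay pb with 2023 − 8.5·pb = 833, i.e. pb = 140.
s = ps − pb = 171 − 140 = 31.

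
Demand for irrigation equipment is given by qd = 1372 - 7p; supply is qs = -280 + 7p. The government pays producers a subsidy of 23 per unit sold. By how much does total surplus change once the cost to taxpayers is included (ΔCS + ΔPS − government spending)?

Pre-subsidy: 1372 - 7p = -280 + 7p gives p* = 118, q* = 546.
With the subsidy, sellers receive ps = pb + 23 for each unit, where pb is the price buyers pay.
Supply in terms of pb becomes qs = -280 + 7(pb + 23) = -119 + 7pb. Setting this equal to demand: 1372 - 7pb = -119 + 7pb, so pb = 106.5.
Sellers receive ps = 106.5 + 23 = 129.5; q' = 1372 − 7·106.5 = 626.5.
ΔCS = ½(546 + 626.5)(118 − 106.5) = 6741.875; ΔPS = ½(546 + 626.5)(129.5 − 118) = 6741.875.
Government spending = 23 × 626.5 = 14409.5.
Net change = 6741.875 + 6741.875 − 14409.5 = -925.75. The loss equals the DWL triangle ½·23·80.5.

Net change in total surplus = -925.75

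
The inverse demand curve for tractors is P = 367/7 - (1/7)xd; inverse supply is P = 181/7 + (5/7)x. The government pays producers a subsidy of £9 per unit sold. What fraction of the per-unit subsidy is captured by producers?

Producer share = 5/6

Pre-subsidy: 367/7 - (1/7)x = 181/7 + (5/7)x gives x* = 31 and P* = 48.
With the subsidy, sellers receive Ps = Pb + 9 for each unit, where Pb is the price buyers pay.
On the curves, Pb = 367/7 - (1/7)x and Ps = 181/7 + (5/7)x; the wedge Ps − Pb = 9 gives 181/7 + (5/7)x − (367/7 - (1/7)x) = 9, so x' = 41.5.
Then Pb = 367/7 − (1/7)·41.5 = 46.5 and Ps = 181/7 + (5/7)·41.5 = 55.5.
Buyers' price falls by P* − Pb = 48 − 46.5 = 1.5; sellers' price rises by Ps − P* = 55.5 − 48 = 7.5.
So producers capture 7.5/9 = 5/6 of each unit of subsidy.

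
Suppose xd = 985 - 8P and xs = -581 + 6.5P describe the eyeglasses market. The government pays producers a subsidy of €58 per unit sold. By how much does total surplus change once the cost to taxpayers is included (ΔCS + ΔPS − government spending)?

Net change in total surplus = -€6032

Pre-subsidy: 985 - 8P = -581 + 6.5P gives P* = 108, x* = 121.
With the subsidy, sellers receive Ps = Pb + 58 for each unit, where Pb is the price buyers pay.
Supply in terms of Pb becomes xs = -581 + 6.5(Pb + 58) = -204 + 6.5Pb. Setting this equal to demand: 985 - 8Pb = -204 + 6.5Pb, so Pb = 82.
Sellers receive Ps = 82 + 58 = 140; x' = 985 − 8·82 = 329.
ΔCS = ½(121 + 329)(108 − 82) = 5850; ΔPS = ½(121 + 329)(140 − 108) = 7200.
Government spending = 58 × 329 = 19082.
Net change = 5850 + 7200 − 19082 = -6032. The loss equals the DWL triangle ½·58·208.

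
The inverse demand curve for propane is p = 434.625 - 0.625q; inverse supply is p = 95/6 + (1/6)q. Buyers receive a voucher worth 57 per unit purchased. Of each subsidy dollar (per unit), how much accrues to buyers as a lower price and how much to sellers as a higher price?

Pre-subsidy: 434.625 - 0.625q = 95/6 + (1/6)q gives q* = 529 and p* = 104.
With the rebate, buyers effectively pay pb = ps − 57, where ps is the price sellers receive.
On the curves, pb = 434.625 - 0.625q and ps = 95/6 + (1/6)q; the wedge ps − pb = 57 gives 95/6 + (1/6)q − (434.625 - 0.625q) = 57, so q' = 601.
Then pb = 434.625 − 0.625·601 = 59 and ps = 95/6 + (1/6)·601 = 116.
Buyers' price falls by p* − pb = 104 − 59 = 45; sellers' price rises by ps − p* = 116 − 104 = 12.

Buyers gain 45 per unit; sellers gain 12 per unit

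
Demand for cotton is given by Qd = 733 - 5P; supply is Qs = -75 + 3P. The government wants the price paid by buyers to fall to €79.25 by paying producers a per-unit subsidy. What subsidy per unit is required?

Required subsidy s = €58 per unit

At a buyer price of 79.25, quantity demanded is 733 − 5·79.25 = 336.75.
Sellers supply 336.75 only when they receive Ps with -75 + 3·Ps = 336.75, i.e. Ps = 137.25.
s = Ps − Pb = 137.25 − 79.25 = 58.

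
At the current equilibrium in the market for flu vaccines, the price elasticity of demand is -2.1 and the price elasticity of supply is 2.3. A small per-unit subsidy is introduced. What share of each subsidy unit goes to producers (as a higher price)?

Producer share = 21/44

For a small subsidy around the equilibrium, the benefit split depends on the relative slopes, which at a point are proportional to the elasticities.
Buyer share = εs/(εs + |εd|) = 2.3/(2.3 + 2.1) = 23/44; seller share = |εd|/(εs + |εd|) = 21/44.
So producers capture 21/44 of the subsidy.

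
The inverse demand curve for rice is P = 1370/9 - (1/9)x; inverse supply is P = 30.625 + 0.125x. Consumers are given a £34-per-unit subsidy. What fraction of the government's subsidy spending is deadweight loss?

DWL / government spending = 72/659

Pre-subsidy: 1370/9 - (1/9)x = 30.625 + 0.125x gives x* = 515 and P* = 95.
With the rebate, buyers effectively pay Pb = Ps − 34, where Ps is the price sellers receive.
On the curves, Pb = 1370/9 - (1/9)x and Ps = 30.625 + 0.125x; the wedge Ps − Pb = 34 gives 30.625 + 0.125x − (1370/9 - (1/9)x) = 34, so x' = 659.
Then Pb = 1370/9 − (1/9)·659 = 79 and Ps = 30.625 + 0.125·659 = 113.
ΔCS = ½(515 + 659)(95 − 79) = 9392; ΔPS = ½(515 + 659)(113 − 95) = 10566.
Government spending = 34 × 659 = 22406.
DWL = ½ × 34 × (659 − 515) = 2448; fraction = 2448 / 22406 = 72/659.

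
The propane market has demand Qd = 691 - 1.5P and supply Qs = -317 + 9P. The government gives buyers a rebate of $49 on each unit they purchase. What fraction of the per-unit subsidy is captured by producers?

Producer share = 1/7

Pre-subsidy: 691 - 1.5P = -317 + 9P gives P* = 96, Q* = 547.
With the rebate, buyers effectively pay Pb = Ps − 49, where Ps is the price sellers receive.
Demand in terms of Ps becomes Qd = 691 − 1.5(Ps − 49) = 764.5 - 1.5Ps. Setting this equal to supply: 764.5 - 1.5Ps = -317 + 9Ps, so Ps = 103.
Buyers pay Pb = 103 − 49 = 54; Q' = -317 + 9·103 = 610.
Buyers' price falls by P* − Pb = 96 − 54 = 42; sellers' price rises by Ps − P* = 103 − 96 = 7.
So producers capture 7/49 = 1/7 of each unit of subsidy.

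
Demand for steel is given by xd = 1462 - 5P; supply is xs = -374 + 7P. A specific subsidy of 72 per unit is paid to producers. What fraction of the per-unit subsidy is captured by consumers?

Consumer share = 7/12

Pre-subsidy: 1462 - 5P = -374 + 7P gives P* = 153, x* = 697.
With the subsidy, sellers receive Ps = Pb + 72 for each unit, where Pb is the price buyers pay.
Supply in terms of Pb becomes xs = -374 + 7(Pb + 72) = 130 + 7Pb. Setting this equal to demand: 1462 - 5Pb = 130 + 7Pb, so Pb = 111.
Sellers receive Ps = 111 + 72 = 183; x' = 1462 − 5·111 = 907.
Buyers' price falls by P* − Pb = 153 − 111 = 42; sellers' price rises by Ps − P* = 183 − 153 = 30.
So consumers capture 42/72 = 7/12 of each unit of subsidy.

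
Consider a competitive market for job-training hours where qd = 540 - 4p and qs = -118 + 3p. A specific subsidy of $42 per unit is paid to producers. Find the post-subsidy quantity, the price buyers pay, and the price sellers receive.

Pre-subsidy: 540 - 4p = -118 + 3p gives p* = 94, q* = 164.
With the subsidy, sellers receive ps = pb + 42 for each unit, where pb is the price buyers pay.
Supply in terms of pb becomes qs = -118 + 3(pb + 42) = 8 + 3pb. Setting this equal to demand: 540 - 4pb = 8 + 3pb, so pb = 76.
Sellers receive ps = 76 + 42 = 118; q' = 540 − 4·76 = 236.

q' = 236; buyers pay $76; sellers receive $118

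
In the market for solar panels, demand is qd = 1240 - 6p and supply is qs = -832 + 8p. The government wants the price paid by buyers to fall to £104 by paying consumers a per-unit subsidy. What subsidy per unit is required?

At a buyer price of 104, quantity demanded is 1240 − 6·104 = 616.
Sellers supply 616 only when they receive ps with -832 + 8·ps = 616, i.e. ps = 181.
s = ps − pb = 181 − 104 = 77.

Required subsidy s = £77 per unit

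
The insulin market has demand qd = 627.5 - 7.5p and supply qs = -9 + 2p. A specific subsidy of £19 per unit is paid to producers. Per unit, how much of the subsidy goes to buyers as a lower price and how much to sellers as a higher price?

Buyers gain £4 per unit; sellers gain £15 per unit

Pre-subsidy: 627.5 - 7.5p = -9 + 2p gives p* = 67, q* = 125.
With the subsidy, sellers receive ps = pb + 19 for each unit, where pb is the price buyers pay.
Supply in terms of pb becomes qs = -9 + 2(pb + 19) = 29 + 2pb. Setting this equal to demand: 627.5 - 7.5pb = 29 + 2pb, so pb = 63.
Sellers receive ps = 63 + 19 = 82; q' = 627.5 − 7.5·63 = 155.
Buyers' price falls by p* − pb = 67 − 63 = 4; sellers' price rises by ps − p* = 82 − 67 = 15.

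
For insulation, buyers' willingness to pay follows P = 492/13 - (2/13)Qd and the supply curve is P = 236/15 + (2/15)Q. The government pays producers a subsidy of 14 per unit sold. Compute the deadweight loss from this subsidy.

Deadweight loss = 341.25

Pre-subsidy: 492/13 - (2/13)Q = 236/15 + (2/15)Q gives Q* = 77 and P* = 26.
With the subsidy, sellers receive Ps = Pb + 14 for each unit, where Pb is the price buyers pay.
On the curves, Pb = 492/13 - (2/13)Q and Ps = 236/15 + (2/15)Q; the wedge Ps − Pb = 14 gives 236/15 + (2/15)Q − (492/13 - (2/13)Q) = 14, so Q' = 125.75.
Then Pb = 492/13 − (2/13)·125.75 = 18.5 and Ps = 236/15 + (2/15)·125.75 = 32.5.
The subsidy expands output by 125.75 − 77 = 48.75 past the efficient level; on those units the gap between marginal cost and willingness to pay runs from 0 up to 14.
DWL = ½ × 14 × 48.75 = 341.25.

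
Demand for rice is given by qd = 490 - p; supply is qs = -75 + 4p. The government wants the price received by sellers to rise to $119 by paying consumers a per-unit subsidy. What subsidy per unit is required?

At a seller price of 119, quantity supplied is -75 + 4·119 = 401.
Buyers absorb 401 only when they pay pb with 490 − 1·pb = 401, i.e. pb = 89.
s = ps − pb = 119 − 89 = 30.

Required subsidy s = $30 per unit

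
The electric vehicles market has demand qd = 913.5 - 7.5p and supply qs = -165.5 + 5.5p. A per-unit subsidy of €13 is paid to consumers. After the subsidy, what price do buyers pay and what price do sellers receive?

Buyers pay €77.5; sellers receive €90.5

Pre-subsidy: 913.5 - 7.5p = -165.5 + 5.5p gives p* = 83, q* = 291.
With the rebate, buyers effectively pay pb = ps − 13, where ps is the price sellers receive.
Demand in terms of ps becomes qd = 913.5 − 7.5(ps − 13) = 1011 - 7.5ps. Setting this equal to supply: 1011 - 7.5ps = -165.5 + 5.5ps, so ps = 90.5.
Buyers pay pb = 90.5 − 13 = 77.5; q' = -165.5 + 5.5·90.5 = 332.25.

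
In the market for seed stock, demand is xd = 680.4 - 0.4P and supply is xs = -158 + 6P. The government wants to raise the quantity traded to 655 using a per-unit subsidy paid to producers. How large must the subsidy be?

Required subsidy s = 72 per unit

At x = 655, invert demand for the buyer price: Pb = (680.4 − 655)/0.4 = 63.5; invert supply for the seller price: Ps = (655 − (-158))/6 = 135.5.
The subsidy must fill the gap: s = Ps − Pb = 135.5 − 63.5 = 72.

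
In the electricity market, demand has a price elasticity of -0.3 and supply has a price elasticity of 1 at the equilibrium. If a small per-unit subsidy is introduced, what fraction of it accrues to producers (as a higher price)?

For a small subsidy around the equilibrium, the benefit split depends on the relative slopes, which at a point are proportional to the elasticities.
Buyer share = εs/(εs + |εd|) = 1/(1 + 0.3) = 10/13; seller share = |εd|/(εs + |εd|) = 3/13.
So producers capture 3/13 of the subsidy.

Producer share = 3/13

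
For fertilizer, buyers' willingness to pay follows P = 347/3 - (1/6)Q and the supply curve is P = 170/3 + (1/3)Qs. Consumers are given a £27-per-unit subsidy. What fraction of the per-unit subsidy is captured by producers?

Producer share = 2/3

Pre-subsidy: 347/3 - (1/6)Q = 170/3 + (1/3)Q gives Q* = 118 and P* = 96.
With the rebate, buyers effectively pay Pb = Ps − 27, where Ps is the price sellers receive.
On the curves, Pb = 347/3 - (1/6)Q and Ps = 170/3 + (1/3)Q; the wedge Ps − Pb = 27 gives 170/3 + (1/3)Q − (347/3 - (1/6)Q) = 27, so Q' = 172.
Then Pb = 347/3 − (1/6)·172 = 87 and Ps = 170/3 + (1/3)·172 = 114.
Buyers' price falls by P* − Pb = 96 − 87 = 9; sellers' price rises by Ps − P* = 114 − 96 = 18.
So producers capture 18/27 = 2/3 of each unit of subsidy.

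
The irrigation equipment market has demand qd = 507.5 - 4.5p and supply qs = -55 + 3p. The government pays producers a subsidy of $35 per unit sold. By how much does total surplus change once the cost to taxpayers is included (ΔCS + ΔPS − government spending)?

Net change in total surplus = -$1102.5

Pre-subsidy: 507.5 - 4.5p = -55 + 3p gives p* = 75, q* = 170.
With the subsidy, sellers receive ps = pb + 35 for each unit, where pb is the price buyers pay.
Supply in terms of pb becomes qs = -55 + 3(pb + 35) = 50 + 3pb. Setting this equal to demand: 507.5 - 4.5pb = 50 + 3pb, so pb = 61.
Sellers receive ps = 61 + 35 = 96; q' = 507.5 − 4.5·61 = 233.
ΔCS = ½(170 + 233)(75 − 61) = 2821; ΔPS = ½(170 + 233)(96 − 75) = 4231.5.
Government spending = 35 × 233 = 8155.
Net change = 2821 + 4231.5 − 8155 = -1102.5. The loss equals the DWL triangle ½·35·63.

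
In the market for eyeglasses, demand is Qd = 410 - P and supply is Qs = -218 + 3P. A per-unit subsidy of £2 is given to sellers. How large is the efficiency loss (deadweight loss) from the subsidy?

Pre-subsidy: 410 - P = -218 + 3P gives P* = 157, Q* = 253.
With the subsidy, sellers receive Ps = Pb + 2 for each unit, where Pb is the price buyers pay.
Supply in terms of Pb becomes Qs = -218 + 3(Pb + 2) = -212 + 3Pb. Setting this equal to demand: 410 - Pb = -212 + 3Pb, so Pb = 155.5.
Sellers receive Ps = 155.5 + 2 = 157.5; Q' = 410 − 1·155.5 = 254.5.
The subsidy expands output by 254.5 − 253 = 1.5 past the efficient level; on those units the gap between marginal cost and willingness to pay runs from 0 up to 2.
DWL = ½ × 2 × 1.5 = 1.5.

Deadweight loss = £1.5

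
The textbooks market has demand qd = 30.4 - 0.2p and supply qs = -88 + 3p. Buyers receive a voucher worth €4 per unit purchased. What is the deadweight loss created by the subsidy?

Pre-subsidy: 30.4 - 0.2p = -88 + 3p gives p* = 37, q* = 23.
With the rebate, buyers effectively pay pb = ps − 4, where ps is the price sellers receive.
Demand in terms of ps becomes qd = 30.4 − 0.2(ps − 4) = 31.2 - 0.2ps. Setting this equal to supply: 31.2 - 0.2ps = -88 + 3ps, so ps = 37.25.
Buyers pay pb = 37.25 − 4 = 33.25; q' = -88 + 3·37.25 = 23.75.
The subsidy expands output by 23.75 − 23 = 0.75 past the efficient level; on those units the gap between marginal cost and willingness to pay runs from 0 up to 4.
DWL = ½ × 4 × 0.75 = 1.5.

Deadweight loss = €1.5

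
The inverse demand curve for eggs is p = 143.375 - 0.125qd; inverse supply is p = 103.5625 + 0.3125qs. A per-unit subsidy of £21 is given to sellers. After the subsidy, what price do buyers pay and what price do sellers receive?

Buyers pay £126; sellers receive £147

Pre-subsidy: 143.375 - 0.125q = 103.5625 + 0.3125q gives q* = 91 and p* = 132.
With the subsidy, sellers receive ps = pb + 21 for each unit, where pb is the price buyers pay.
On the curves, pb = 143.375 - 0.125q and ps = 103.5625 + 0.3125q; the wedge ps − pb = 21 gives 103.5625 + 0.3125q − (143.375 - 0.125q) = 21, so q' = 139.
Then pb = 143.375 − 0.125·139 = 126 and ps = 103.5625 + 0.3125·139 = 147.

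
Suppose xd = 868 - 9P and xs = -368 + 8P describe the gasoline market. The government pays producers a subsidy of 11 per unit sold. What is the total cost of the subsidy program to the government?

Pre-subsidy: 868 - 9P = -368 + 8P gives P* = 1236/17, x* = 3632/17.
With the subsidy, sellers receive Ps = Pb + 11 for each unit, where Pb is the price buyers pay.
Supply in terms of Pb becomes xs = -368 + 8(Pb + 11) = -280 + 8Pb. Setting this equal to demand: 868 - 9Pb = -280 + 8Pb, so Pb = 1148/17.
Sellers receive Ps = 1148/17 + 11 = 1335/17; x' = 868 − 9·(1148/17) = 4424/17.
Government outlay = subsidy × quantity = 11 × 4424/17 = 48664/17.

Government cost = 48664/17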